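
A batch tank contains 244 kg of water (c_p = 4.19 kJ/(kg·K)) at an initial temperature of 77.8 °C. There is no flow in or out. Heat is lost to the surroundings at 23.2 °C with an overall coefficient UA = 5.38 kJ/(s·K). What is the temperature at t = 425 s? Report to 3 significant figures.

29.0 °C

First-law balance (no shaft work): M c_p dT/dt = −UA(T − T_amb).
dT/dt = (T_ss − T)/τ with T_ss = T_amb = 23.200 °C, τ = M c_p/UA = 244·4.19/5.38 = 190.03 s.
This is linear first-order; T(t) = T_ss + (T₀ − T_ss) e^(−t/τ).
T(425) = 23.200 + (54.600)·0.10683 = 29.033 °C.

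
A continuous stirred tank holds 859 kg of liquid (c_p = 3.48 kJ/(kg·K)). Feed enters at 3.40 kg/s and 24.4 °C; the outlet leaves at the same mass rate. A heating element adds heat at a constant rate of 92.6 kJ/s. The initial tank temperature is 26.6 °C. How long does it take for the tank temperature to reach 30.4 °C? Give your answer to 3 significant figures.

284 s

Energy balance: M c_p dT/dt = ṁ c_p (T_in − T) + 92.6.
τ = M/ṁ = 252.65 s; T_ss = T_in + Q̇/(ṁ c_p) = 32.226 °C.
T(t) = T_ss + (T₀ − T_ss) e^(−t/τ). Set T = 30.4:
e^(−t/τ) = (30.4 − 32.226)/(26.6 − 32.226) = 0.32459
t = −252.65 · ln(0.32459) = 284.27 s.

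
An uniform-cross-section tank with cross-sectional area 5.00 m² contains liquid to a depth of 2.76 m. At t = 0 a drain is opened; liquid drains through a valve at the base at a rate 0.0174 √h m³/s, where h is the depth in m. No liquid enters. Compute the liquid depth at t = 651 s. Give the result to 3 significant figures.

0.279 m

Unsteady balance on liquid volume: A dh/dt = −0.0174 √h.
This is separable: 2 d(√h)/dt = −0.0174/A, so √h = √h₀ − (0.0174/(2A)) t.
√h = √2.76 − 0.0174·651/(2·5.00) = 1.6613 − 1.1327 = 0.52858.
h = 0.52858² = 0.27940 m.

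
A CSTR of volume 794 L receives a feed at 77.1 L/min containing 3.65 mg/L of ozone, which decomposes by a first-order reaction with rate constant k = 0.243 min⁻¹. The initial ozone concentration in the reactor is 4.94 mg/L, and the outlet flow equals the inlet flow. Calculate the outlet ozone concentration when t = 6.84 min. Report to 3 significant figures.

1.42 mg/L

Accumulation = in − out − consumed: V dC/dt = Q C_in − Q C − k V C.
dC/dt = (Q/V) C_in − (Q/V + k) C; effective rate a = Q/V + k = 0.097103 + 0.243 = 0.34010 min⁻¹.
C_ss = Q C_in/(Q + kV) = 1.0421 mg/L; C(t) = C_ss + (C₀ − C_ss) e^(−a t).
C(6.84) = 1.0421 + (3.8979)·e^(−0.34010·6.84) = 1.0421 + (3.8979)·0.097656 = 1.4228 mg/L.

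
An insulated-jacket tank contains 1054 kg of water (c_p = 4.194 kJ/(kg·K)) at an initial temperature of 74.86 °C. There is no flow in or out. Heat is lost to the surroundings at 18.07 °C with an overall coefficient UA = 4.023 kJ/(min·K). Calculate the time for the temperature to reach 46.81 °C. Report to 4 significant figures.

748.4 min

Energy balance: M c_p dT/dt = −UA(T − T_amb).
τ = M c_p/UA = 1098.80 min; T_ss = T_amb = 18.0700 °C.
T(t) = T_ss + (T₀ − T_ss)e^(−t/τ); set T = 46.81:
t = −τ ln[(T − T_ss)/(T₀ − T_ss)] = −1098.80 · ln(0.506075) = 748.361 min.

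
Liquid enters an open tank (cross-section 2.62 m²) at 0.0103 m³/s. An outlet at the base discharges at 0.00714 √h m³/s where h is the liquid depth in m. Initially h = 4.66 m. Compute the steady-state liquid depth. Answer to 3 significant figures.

2.08 m

Level balance: A dh/dt = 0.0103 − 0.00714 √h. Setting dh/dt = 0:
Q_in = 0.00714 √h_ss ⇒ √h_ss = 0.0103/0.00714 = 1.4426.
h_ss = 1.4426² = 2.0810 m. (Since h₀ = 4.66 m > h_ss, the level will fall toward this value.)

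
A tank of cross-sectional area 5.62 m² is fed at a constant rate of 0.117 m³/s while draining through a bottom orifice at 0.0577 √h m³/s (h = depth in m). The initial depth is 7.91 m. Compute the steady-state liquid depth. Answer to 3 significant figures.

Level balance: A dh/dt = 0.117 − 0.0577 √h. Setting dh/dt = 0:
Q_in = 0.0577 √h_ss ⇒ √h_ss = 0.117/0.0577 = 2.0277.
h_ss = 2.0277² = 4.1117 m. (Since h₀ = 7.91 m > h_ss, the level will fall toward this value.)

4.11 m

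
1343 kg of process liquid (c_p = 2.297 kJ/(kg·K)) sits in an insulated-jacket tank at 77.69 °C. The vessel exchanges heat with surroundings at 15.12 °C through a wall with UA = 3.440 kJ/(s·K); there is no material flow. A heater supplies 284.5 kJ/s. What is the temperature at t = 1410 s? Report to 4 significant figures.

M c_p dT/dt = −UA(T − T_amb) + Q̇.
dT/dt = (T_ss − T)/τ with T_ss = T_amb + Q̇/UA = 15.12 + 284.5/3.440 = 97.8235 °C, τ = M c_p/UA = 1343·2.297/3.440 = 896.765 s.
Integrating: T(t) = T_ss + (T₀ − T_ss) e^(−t/τ).
T(1410) = 97.8235 + (-20.1335)·0.207563 = 93.6445 °C.

93.64 °C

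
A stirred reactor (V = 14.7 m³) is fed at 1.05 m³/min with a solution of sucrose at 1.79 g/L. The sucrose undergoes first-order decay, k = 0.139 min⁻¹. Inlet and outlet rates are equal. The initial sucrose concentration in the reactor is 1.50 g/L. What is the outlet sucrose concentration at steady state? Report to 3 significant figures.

0.608 g/L

Species balance: V dC/dt = Q C_in − Q C − k V C.
Steady state (dC/dt = 0): C_ss = Q C_in/(Q + kV) = C_in/(1 + kV/Q).
C_ss = 1.05·1.79/(1.05 + 0.139·14.7) = 1.8795/3.0933 = 0.60760 g/L.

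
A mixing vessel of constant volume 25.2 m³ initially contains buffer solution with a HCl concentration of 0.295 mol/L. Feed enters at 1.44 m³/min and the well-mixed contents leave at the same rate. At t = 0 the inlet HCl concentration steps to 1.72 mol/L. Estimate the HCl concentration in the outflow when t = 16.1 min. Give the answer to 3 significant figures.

1.15 mol/L

Accumulation = in − out for the solute gives V dC/dt = Q(C_in − C).
Rewrite as dC/dt + C/τ = C_in/τ, τ = V/Q = 17.500 min.
C approaches C_in exponentially: C(t) = C_in + (C₀ − C_in) e^(−t/τ).
C(16.1) = 1.72 + (0.295 − 1.72)·e^(−16.1/17.500) = 1.72 + (-1.4250)·0.39852 = 1.1521 mol/L.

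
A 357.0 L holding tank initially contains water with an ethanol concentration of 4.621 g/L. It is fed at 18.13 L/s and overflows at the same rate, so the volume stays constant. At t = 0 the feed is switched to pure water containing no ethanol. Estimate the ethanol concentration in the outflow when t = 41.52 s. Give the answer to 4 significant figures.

0.5610 g/L

Transient balance on the dissolved component: V dC/dt = Q(C_in − C).
Time constant τ = V/Q = 357.0/18.13 = 19.6911 s.
C approaches C_in exponentially: C(t) = C_in + (C₀ − C_in) e^(−t/τ).
C(41.52) = 0 + (4.621 − 0)·e^(−41.52/19.6911) = 0 + (4.62100)·0.121412 = 0.561045 g/L.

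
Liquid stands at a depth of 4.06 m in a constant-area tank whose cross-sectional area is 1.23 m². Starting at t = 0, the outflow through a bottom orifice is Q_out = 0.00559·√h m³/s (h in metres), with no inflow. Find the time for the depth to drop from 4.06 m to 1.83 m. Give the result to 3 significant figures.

A dh/dt = −Q_out = −0.00559 √h.
∫ h^(−1/2) dh = −(0.00559/A) ∫ dt, giving 2√h = 2√h₀ − (0.00559/A) t.
t = 2A(√h₀ − √h)/0.00559 = 2·1.23·(√4.06 − √1.83)/0.00559
  = 2.4600 × (2.0149 − 1.3528) / 0.00559 = 291.40 s.

291 s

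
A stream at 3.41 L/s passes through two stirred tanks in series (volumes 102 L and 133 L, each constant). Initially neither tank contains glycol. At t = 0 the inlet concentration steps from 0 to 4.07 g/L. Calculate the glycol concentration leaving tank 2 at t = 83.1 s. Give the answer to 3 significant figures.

2.83 g/L

Species balance on tank i: dCᵢ/dt = (Cᵢ₋₁ − Cᵢ)/τᵢ with τᵢ = Vᵢ/Q.
τ₁ = 102/3.41 = 29.912 s; τ₂ = 133/3.41 = 39.003 s.
Tank 1: C₁ = C_in(1 − e^(−t/τ₁)). Tank 2 (τ₁ ≠ τ₂): C₂ = C_in[1 − (τ₁ e^(−t/τ₁) − τ₂ e^(−t/τ₂))/(τ₁ − τ₂)].
At t = 83.1: e^(−t/τ₁) = 0.062154, e^(−t/τ₂) = 0.11876.
C₂ = 4.07·[1 − (29.912·0.062154 − 39.003·0.11876)/(-9.0909)] = 4.07·0.69497 = 2.8285 g/L.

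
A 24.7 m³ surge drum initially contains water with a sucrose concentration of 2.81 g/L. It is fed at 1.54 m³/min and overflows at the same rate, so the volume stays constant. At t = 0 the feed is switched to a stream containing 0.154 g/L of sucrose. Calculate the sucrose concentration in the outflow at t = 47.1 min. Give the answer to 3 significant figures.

0.295 g/L

Mass balance on the solute (V constant): V dC/dt = Q(C_in − C).
Time constant τ = V/Q = 24.7/1.54 = 16.039 min.
Integrating: C(t) = C_in + (C₀ − C_in) e^(−t/τ).
C(47.1) = 0.154 + (2.81 − 0.154)·e^(−47.1/16.039) = 0.154 + (2.6560)·0.053046 = 0.29489 g/L.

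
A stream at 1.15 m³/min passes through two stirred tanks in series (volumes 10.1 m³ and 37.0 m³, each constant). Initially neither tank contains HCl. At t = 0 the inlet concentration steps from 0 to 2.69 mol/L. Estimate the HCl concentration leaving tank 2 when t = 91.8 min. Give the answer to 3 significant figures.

2.48 mol/L

Time constants: τᵢ = Vᵢ/Q for each well-mixed tank.
τ₁ = 10.1/1.15 = 8.7826 min; τ₂ = 37.0/1.15 = 32.174 min.
Solving the cascade with C₁(0)=C₂(0)=0 gives C₂(t) = C_in[1 − (τ₁ e^(−t/τ₁) − τ₂ e^(−t/τ₂))/(τ₁ − τ₂)].
At t = 91.8: e^(−t/τ₁) = 2.8877e-05, e^(−t/τ₂) = 0.057657.
C₂ = 2.69·[1 − (8.7826·2.8877e-05 − 32.174·0.057657)/(-23.391)] = 2.69·0.92071 = 2.4767 mol/L.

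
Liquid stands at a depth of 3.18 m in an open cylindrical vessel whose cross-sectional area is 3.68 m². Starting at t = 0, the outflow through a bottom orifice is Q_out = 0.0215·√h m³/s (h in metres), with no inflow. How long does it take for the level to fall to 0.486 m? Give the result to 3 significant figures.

372 s

With no inflow, A dh/dt = −0.0215 √h.
Separate and integrate: 2(√h − √h₀) = −(0.0215/A) t.
t = 2A(√h₀ − √h)/0.0215 = 2·3.68·(√3.18 − √0.486)/0.0215
  = 7.3600 × (1.7833 − 0.69714) / 0.0215 = 371.81 s.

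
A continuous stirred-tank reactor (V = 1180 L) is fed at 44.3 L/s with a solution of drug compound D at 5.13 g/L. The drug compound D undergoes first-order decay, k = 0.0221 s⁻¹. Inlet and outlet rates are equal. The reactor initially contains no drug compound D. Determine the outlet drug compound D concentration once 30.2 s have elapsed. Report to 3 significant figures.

V dC/dt = Q(C_in − C) − k V C.
dC/dt = (Q/V) C_in − (Q/V + k) C; effective rate a = Q/V + k = 0.037542 + 0.0221 = 0.059642 s⁻¹.
C_ss = Q C_in/(Q + kV) = 3.2291 g/L; C(t) = C_ss + (C₀ − C_ss) e^(−a t).
C(30.2) = 3.2291 + (-3.2291)·e^(−0.059642·30.2) = 3.2291 + (-3.2291)·0.16510 = 2.6960 g/L.

2.70 g/L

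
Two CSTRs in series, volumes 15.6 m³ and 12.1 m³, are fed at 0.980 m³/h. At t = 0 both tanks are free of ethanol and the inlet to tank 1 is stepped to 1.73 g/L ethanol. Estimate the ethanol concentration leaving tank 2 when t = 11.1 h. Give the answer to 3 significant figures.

0.325 g/L

Time constants: τᵢ = Vᵢ/Q for each well-mixed tank.
τ₁ = 15.6/0.980 = 15.918 h; τ₂ = 12.1/0.980 = 12.347 h.
Solving the cascade with C₁(0)=C₂(0)=0 gives C₂(t) = C_in[1 − (τ₁ e^(−t/τ₁) − τ₂ e^(−t/τ₂))/(τ₁ − τ₂)].
At t = 11.1: e^(−t/τ₁) = 0.49792, e^(−t/τ₂) = 0.40697.
C₂ = 1.73·[1 − (15.918·0.49792 − 12.347·0.40697)/(3.5714)] = 1.73·0.18765 = 0.32463 g/L.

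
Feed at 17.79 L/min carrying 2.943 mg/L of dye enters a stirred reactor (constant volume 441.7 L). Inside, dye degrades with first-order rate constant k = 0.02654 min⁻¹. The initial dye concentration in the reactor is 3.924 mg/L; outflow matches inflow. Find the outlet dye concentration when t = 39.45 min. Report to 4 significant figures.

Accumulation = in − out − consumed: V dC/dt = Q C_in − Q C − k V C.
dC/dt = (Q/V) C_in − (Q/V + k) C; effective rate a = Q/V + k = 0.0402762 + 0.02654 = 0.0668162 min⁻¹.
C_ss = Q C_in/(Q + kV) = 1.77401 mg/L; C(t) = C_ss + (C₀ − C_ss) e^(−a t).
C(39.45) = 1.77401 + (2.14999)·e^(−0.0668162·39.45) = 1.77401 + (2.14999)·0.0716545 = 1.92807 mg/L.

1.928 mg/L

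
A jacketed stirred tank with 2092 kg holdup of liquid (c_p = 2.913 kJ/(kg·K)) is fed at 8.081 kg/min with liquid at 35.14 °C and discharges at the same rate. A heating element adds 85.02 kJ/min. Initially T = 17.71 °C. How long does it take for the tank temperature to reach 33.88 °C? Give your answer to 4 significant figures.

Energy balance: M c_p dT/dt = ṁ c_p (T_in − T) + 85.02.
τ = M/ṁ = 258.879 min; T_ss = T_in + Q̇/(ṁ c_p) = 38.7517 °C.
T(t) = T_ss + (T₀ − T_ss) e^(−t/τ). Set T = 33.88:
e^(−t/τ) = (33.88 − 38.7517)/(17.71 − 38.7517) = 0.231527
t = −258.879 · ln(0.231527) = 378.755 min.

378.8 min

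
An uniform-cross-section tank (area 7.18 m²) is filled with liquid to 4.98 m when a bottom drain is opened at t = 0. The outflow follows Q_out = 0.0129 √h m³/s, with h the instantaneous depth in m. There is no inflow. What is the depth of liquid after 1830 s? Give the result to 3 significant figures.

0.345 m

Mass balance (ρ constant): A dh/dt = −0.0129 √h.
Separate and integrate: 2(√h − √h₀) = −(0.0129/A) t.
√h = √4.98 − 0.0129·1830/(2·7.18) = 2.2316 − 1.6439 = 0.58765.
h = 0.58765² = 0.34533 m.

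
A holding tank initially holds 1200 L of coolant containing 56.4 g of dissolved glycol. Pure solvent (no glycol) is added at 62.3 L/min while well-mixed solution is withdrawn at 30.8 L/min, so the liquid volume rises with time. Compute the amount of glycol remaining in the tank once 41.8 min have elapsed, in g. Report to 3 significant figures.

Let m(t) be the amount of glycol. Volume: V(t) = V₀ + (Q_in − Q_out) t = 1200 + 31.500 t; V(41.8) = 2516.7 L.
Solute balance: dm/dt = 0 − Q_out C = −Q_out m/V(t).
dm/m = −Q_out dt/(V₀ + 31.500 t); integrating gives ln(m/m₀) = −(Q_out/(Q_in−Q_out)) ln(V/V₀).
m = m₀ (V₀/V)^(Q_out/(Q_in−Q_out)) = 56.4 × (1200/2516.7)^(0.97778) = 27.339 g.

27.3 g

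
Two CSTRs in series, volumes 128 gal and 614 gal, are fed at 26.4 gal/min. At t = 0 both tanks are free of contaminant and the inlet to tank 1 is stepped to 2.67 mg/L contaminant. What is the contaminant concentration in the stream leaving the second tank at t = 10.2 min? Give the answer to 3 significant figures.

Time constants: τᵢ = Vᵢ/Q for each well-mixed tank.
τ₁ = 128/26.4 = 4.8485 min; τ₂ = 614/26.4 = 23.258 min.
Solving the cascade with C₁(0)=C₂(0)=0 gives C₂(t) = C_in[1 − (τ₁ e^(−t/τ₁) − τ₂ e^(−t/τ₂))/(τ₁ − τ₂)].
At t = 10.2: e^(−t/τ₁) = 0.12200, e^(−t/τ₂) = 0.64496.
C₂ = 2.67·[1 − (4.8485·0.12200 − 23.258·0.64496)/(-18.409)] = 2.67·0.21731 = 0.58020 mg/L.

0.580 mg/L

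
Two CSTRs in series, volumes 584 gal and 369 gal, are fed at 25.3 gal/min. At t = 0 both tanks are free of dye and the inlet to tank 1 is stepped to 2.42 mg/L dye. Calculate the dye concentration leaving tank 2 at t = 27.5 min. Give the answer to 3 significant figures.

Species balance on tank i: dCᵢ/dt = (Cᵢ₋₁ − Cᵢ)/τᵢ with τᵢ = Vᵢ/Q.
τ₁ = 584/25.3 = 23.083 min; τ₂ = 369/25.3 = 14.585 min.
Solving the cascade with C₁(0)=C₂(0)=0 gives C₂(t) = C_in[1 − (τ₁ e^(−t/τ₁) − τ₂ e^(−t/τ₂))/(τ₁ − τ₂)].
At t = 27.5: e^(−t/τ₁) = 0.30381, e^(−t/τ₂) = 0.15175.
C₂ = 2.42·[1 − (23.083·0.30381 − 14.585·0.15175)/(8.4980)] = 2.42·0.43522 = 1.0532 mg/L.

1.05 mg/L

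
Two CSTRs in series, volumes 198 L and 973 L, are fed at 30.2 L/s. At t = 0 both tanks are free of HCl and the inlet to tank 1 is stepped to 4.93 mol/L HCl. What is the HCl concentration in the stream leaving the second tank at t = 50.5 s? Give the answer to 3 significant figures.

3.64 mol/L

Time constants: τᵢ = Vᵢ/Q for each well-mixed tank.
τ₁ = 198/30.2 = 6.5563 s; τ₂ = 973/30.2 = 32.219 s.
Solving the cascade with C₁(0)=C₂(0)=0 gives C₂(t) = C_in[1 − (τ₁ e^(−t/τ₁) − τ₂ e^(−t/τ₂))/(τ₁ − τ₂)].
At t = 50.5: e^(−t/τ₁) = 0.00045169, e^(−t/τ₂) = 0.20858.
C₂ = 4.93·[1 − (6.5563·0.00045169 − 32.219·0.20858)/(-25.662)] = 4.93·0.73824 = 3.6395 mol/L.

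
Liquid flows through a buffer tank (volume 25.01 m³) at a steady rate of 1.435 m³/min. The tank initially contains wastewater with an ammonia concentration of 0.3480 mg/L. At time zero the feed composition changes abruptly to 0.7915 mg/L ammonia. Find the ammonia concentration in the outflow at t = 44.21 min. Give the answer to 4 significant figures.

Unsteady species balance (constant V, well mixed): V dC/dt = Q(C_in − C).
Time constant τ = V/Q = 25.01/1.435 = 17.4286 min.
C approaches C_in exponentially: C(t) = C_in + (C₀ − C_in) e^(−t/τ).
C(44.21) = 0.7915 + (0.3480 − 0.7915)·e^(−44.21/17.4286) = 0.7915 + (-0.443500)·0.0791319 = 0.756405 mg/L.

0.7564 mg/L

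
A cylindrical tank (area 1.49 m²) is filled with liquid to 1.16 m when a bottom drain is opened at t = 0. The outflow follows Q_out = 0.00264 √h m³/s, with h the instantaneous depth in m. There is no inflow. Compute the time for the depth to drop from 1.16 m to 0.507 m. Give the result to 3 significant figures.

412 s

Unsteady balance on liquid volume: A dh/dt = −0.00264 √h.
Separate and integrate: 2(√h − √h₀) = −(0.00264/A) t.
t = 2A(√h₀ − √h)/0.00264 = 2·1.49·(√1.16 − √0.507)/0.00264
  = 2.9800 × (1.0770 − 0.71204) / 0.00264 = 412.00 s.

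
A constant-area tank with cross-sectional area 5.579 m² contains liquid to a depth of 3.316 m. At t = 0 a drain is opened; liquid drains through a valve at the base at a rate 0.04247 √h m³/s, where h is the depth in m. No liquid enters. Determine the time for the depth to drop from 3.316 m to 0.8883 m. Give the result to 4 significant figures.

Unsteady balance on liquid volume: A dh/dt = −0.04247 √h.
This is separable: 2 d(√h)/dt = −0.04247/A, so √h = √h₀ − (0.04247/(2A)) t.
t = 2A(√h₀ − √h)/0.04247 = 2·5.579·(√3.316 − √0.8883)/0.04247
  = 11.1580 × (1.82099 − 0.942497) / 0.04247 = 230.803 s.

230.8 s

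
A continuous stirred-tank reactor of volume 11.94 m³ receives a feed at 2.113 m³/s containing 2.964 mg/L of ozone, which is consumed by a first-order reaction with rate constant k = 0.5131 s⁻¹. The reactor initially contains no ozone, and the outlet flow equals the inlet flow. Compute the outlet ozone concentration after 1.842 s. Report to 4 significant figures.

Species balance: V dC/dt = Q C_in − Q C − k V C.
This is linear with rate a = Q/V + k = 0.690068 s⁻¹.
C_ss = Q C_in/(Q + kV) = 0.760119 mg/L; C(t) = C_ss + (C₀ − C_ss) e^(−a t).
C(1.842) = 0.760119 + (-0.760119)·e^(−0.690068·1.842) = 0.760119 + (-0.760119)·0.280521 = 0.546889 mg/L.

0.5469 mg/L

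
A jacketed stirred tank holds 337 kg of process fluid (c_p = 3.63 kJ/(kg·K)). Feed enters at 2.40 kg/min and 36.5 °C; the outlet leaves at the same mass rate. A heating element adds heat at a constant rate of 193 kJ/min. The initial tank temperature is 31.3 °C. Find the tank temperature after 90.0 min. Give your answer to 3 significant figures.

M c_p dT/dt = ṁ c_p (T_in − T) + Q̇.
Rearrange: dT/dt = (T_ss − T)/τ with τ = M/ṁ = 140.42 min and T_ss = T_in + Q̇/(ṁ c_p) = 58.653 °C.
T approaches T_ss exponentially: T(t) = T_ss + (T₀ − T_ss) e^(−t/τ).
T(90.0) = 58.653 + (-27.353)·e^(−90.0/140.42) = 58.653 + (-27.353)·0.52679 = 44.244 °C.

44.2 °C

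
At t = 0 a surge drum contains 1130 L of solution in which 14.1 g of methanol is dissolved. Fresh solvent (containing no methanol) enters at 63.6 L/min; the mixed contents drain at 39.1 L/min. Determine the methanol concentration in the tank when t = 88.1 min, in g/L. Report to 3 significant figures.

0.000780 g/L

Total volume: dV/dt = Q_in − Q_out = 24.500 L/min, so V(t) = 1130 + 24.500 t and V(88.1) = 3288.4 L.
Solute balance: dm/dt = 0 − Q_out C = −Q_out m/V(t).
dm/m = −Q_out dt/(V₀ + 24.500 t); integrating gives ln(m/m₀) = −(Q_out/(Q_in−Q_out)) ln(V/V₀).
m = m₀ (V₀/V)^(Q_out/(Q_in−Q_out)) = 14.1 × (1130/3288.4)^(1.5959) = 2.5636 g.
C = m/V = 2.5636/3288.4 = 0.00077958 g/L.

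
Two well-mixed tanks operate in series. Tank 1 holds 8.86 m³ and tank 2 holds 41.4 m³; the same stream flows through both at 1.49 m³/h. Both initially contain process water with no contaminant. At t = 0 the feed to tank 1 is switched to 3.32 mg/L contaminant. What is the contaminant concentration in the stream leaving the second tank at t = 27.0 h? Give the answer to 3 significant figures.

1.73 mg/L

Time constants: τᵢ = Vᵢ/Q for each well-mixed tank.
τ₁ = 8.86/1.49 = 5.9463 h; τ₂ = 41.4/1.49 = 27.785 h.
Solving the cascade with C₁(0)=C₂(0)=0 gives C₂(t) = C_in[1 − (τ₁ e^(−t/τ₁) − τ₂ e^(−t/τ₂))/(τ₁ − τ₂)].
At t = 27.0: e^(−t/τ₁) = 0.010667, e^(−t/τ₂) = 0.37842.
C₂ = 3.32·[1 − (5.9463·0.010667 − 27.785·0.37842)/(-21.839)] = 3.32·0.52144 = 1.7312 mg/L.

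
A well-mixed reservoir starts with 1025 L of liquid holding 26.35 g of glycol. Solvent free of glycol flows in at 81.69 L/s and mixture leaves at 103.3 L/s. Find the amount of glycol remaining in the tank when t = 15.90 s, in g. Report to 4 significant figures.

3.742 g

Let m(t) be the amount of glycol. Volume: V(t) = V₀ + (Q_in − Q_out) t = 1025 − 21.6100 t; V(15.90) = 681.401 L.
No glycol enters, so dm/dt = −Q_out · (m/V).
dm/m = −Q_out dt/(V₀ − 21.6100 t); integrating gives ln(m/m₀) = −(Q_out/(Q_in−Q_out)) ln(V/V₀).
m = m₀ (V₀/V)^(Q_out/(Q_in−Q_out)) = 26.35 × (1025/681.401)^(-4.78019) = 3.74241 g.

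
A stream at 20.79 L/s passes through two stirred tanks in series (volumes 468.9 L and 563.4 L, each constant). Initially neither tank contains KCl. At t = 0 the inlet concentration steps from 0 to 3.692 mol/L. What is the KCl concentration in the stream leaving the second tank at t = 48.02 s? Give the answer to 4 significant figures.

Each tank obeys Vᵢ dCᵢ/dt = Q(Cᵢ₋₁ − Cᵢ), so τᵢ = Vᵢ/Q.
τ₁ = 468.9/20.79 = 22.5541 s; τ₂ = 563.4/20.79 = 27.0996 s.
Tank 1: C₁ = C_in(1 − e^(−t/τ₁)). Tank 2 (τ₁ ≠ τ₂): C₂ = C_in[1 − (τ₁ e^(−t/τ₁) − τ₂ e^(−t/τ₂))/(τ₁ − τ₂)].
At t = 48.02: e^(−t/τ₁) = 0.118944, e^(−t/τ₂) = 0.169995.
C₂ = 3.692·[1 − (22.5541·0.118944 − 27.0996·0.169995)/(-4.54545)] = 3.692·0.576693 = 2.12915 mol/L.

2.129 mol/L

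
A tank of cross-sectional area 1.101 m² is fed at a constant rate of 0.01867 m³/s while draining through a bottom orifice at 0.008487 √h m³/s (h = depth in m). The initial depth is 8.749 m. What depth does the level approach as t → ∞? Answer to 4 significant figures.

4.839 m

A dh/dt = Q_in − 0.008487 √h. Steady state requires inflow = outflow:
Q_in = 0.008487 √h_ss ⇒ √h_ss = 0.01867/0.008487 = 2.19984.
h_ss = 2.19984² = 4.83927 m. (Since h₀ = 8.749 m > h_ss, the level will fall toward this value.)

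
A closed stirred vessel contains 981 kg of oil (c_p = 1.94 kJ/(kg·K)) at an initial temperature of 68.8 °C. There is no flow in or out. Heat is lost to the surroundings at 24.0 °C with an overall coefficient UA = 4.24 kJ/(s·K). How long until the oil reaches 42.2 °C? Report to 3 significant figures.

404 s

Lumped-capacitance energy balance: M c_p dT/dt = UA(T_amb − T).
τ = M c_p/UA = 448.85 s; T_ss = T_amb = 24.000 °C.
T(t) = T_ss + (T₀ − T_ss)e^(−t/τ); set T = 42.2:
t = −τ ln[(T − T_ss)/(T₀ − T_ss)] = −448.85 · ln(0.40625) = 404.32 s.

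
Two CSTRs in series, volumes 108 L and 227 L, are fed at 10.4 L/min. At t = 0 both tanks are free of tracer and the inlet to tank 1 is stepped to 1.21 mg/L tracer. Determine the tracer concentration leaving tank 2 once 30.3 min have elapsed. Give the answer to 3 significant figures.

0.693 mg/L

Species balance on tank i: dCᵢ/dt = (Cᵢ₋₁ − Cᵢ)/τᵢ with τᵢ = Vᵢ/Q.
τ₁ = 108/10.4 = 10.385 min; τ₂ = 227/10.4 = 21.827 min.
Tank 1: C₁ = C_in(1 − e^(−t/τ₁)). Tank 2 (τ₁ ≠ τ₂): C₂ = C_in[1 − (τ₁ e^(−t/τ₁) − τ₂ e^(−t/τ₂))/(τ₁ − τ₂)].
At t = 30.3: e^(−t/τ₁) = 0.054054, e^(−t/τ₂) = 0.24953.
C₂ = 1.21·[1 − (10.385·0.054054 − 21.827·0.24953)/(-11.442)] = 1.21·0.57307 = 0.69342 mg/L.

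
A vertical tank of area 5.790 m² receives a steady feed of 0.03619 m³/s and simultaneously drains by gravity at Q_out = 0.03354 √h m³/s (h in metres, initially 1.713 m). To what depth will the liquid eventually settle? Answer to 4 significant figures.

A dh/dt = Q_in − 0.03354 √h. Steady state requires inflow = outflow:
Q_in = 0.03354 √h_ss ⇒ √h_ss = 0.03619/0.03354 = 1.07901.
h_ss = 1.07901² = 1.16426 m. (Since h₀ = 1.713 m > h_ss, the level will fall toward this value.)

1.164 m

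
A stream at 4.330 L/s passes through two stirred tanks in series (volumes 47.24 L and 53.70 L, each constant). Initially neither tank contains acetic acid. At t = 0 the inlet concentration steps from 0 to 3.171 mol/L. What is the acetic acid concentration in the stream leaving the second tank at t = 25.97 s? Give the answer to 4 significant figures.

2.069 mol/L

Time constants: τᵢ = Vᵢ/Q for each well-mixed tank.
τ₁ = 47.24/4.330 = 10.9099 s; τ₂ = 53.70/4.330 = 12.4018 s.
Tank 1: C₁ = C_in(1 − e^(−t/τ₁)). Tank 2 (τ₁ ≠ τ₂): C₂ = C_in[1 − (τ₁ e^(−t/τ₁) − τ₂ e^(−t/τ₂))/(τ₁ − τ₂)].
At t = 25.97: e^(−t/τ₁) = 0.0925136, e^(−t/τ₂) = 0.123188.
C₂ = 3.171·[1 − (10.9099·0.0925136 − 12.4018·0.123188)/(-1.49192)] = 3.171·0.652498 = 2.06907 mol/L.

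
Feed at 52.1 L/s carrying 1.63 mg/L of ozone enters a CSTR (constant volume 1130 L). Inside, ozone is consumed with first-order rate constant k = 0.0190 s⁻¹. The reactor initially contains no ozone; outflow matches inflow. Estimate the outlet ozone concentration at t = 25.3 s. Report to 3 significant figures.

0.932 mg/L

Species balance: V dC/dt = Q C_in − Q C − k V C.
dC/dt = (Q/V) C_in − (Q/V + k) C; effective rate a = Q/V + k = 0.046106 + 0.0190 = 0.065106 s⁻¹.
C_ss = Q C_in/(Q + kV) = 1.1543 mg/L; C(t) = C_ss + (C₀ − C_ss) e^(−a t).
C(25.3) = 1.1543 + (-1.1543)·e^(−0.065106·25.3) = 1.1543 + (-1.1543)·0.19259 = 0.93200 mg/L.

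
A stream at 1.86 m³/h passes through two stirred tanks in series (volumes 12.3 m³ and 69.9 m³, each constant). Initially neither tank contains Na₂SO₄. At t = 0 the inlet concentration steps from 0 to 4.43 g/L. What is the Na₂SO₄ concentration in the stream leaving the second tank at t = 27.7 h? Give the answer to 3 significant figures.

Species balance on tank i: dCᵢ/dt = (Cᵢ₋₁ − Cᵢ)/τᵢ with τᵢ = Vᵢ/Q.
τ₁ = 12.3/1.86 = 6.6129 h; τ₂ = 69.9/1.86 = 37.581 h.
Tank 1: C₁ = C_in(1 − e^(−t/τ₁)). Tank 2 (τ₁ ≠ τ₂): C₂ = C_in[1 − (τ₁ e^(−t/τ₁) − τ₂ e^(−t/τ₂))/(τ₁ − τ₂)].
At t = 27.7: e^(−t/τ₁) = 0.015165, e^(−t/τ₂) = 0.47851.
C₂ = 4.43·[1 − (6.6129·0.015165 − 37.581·0.47851)/(-30.968)] = 4.43·0.42255 = 1.8719 g/L.

1.87 g/L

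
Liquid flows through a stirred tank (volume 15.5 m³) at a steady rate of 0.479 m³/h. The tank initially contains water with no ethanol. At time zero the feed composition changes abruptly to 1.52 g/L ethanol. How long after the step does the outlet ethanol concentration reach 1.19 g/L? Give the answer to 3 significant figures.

Mass balance on the solute (V constant): V dC/dt = Q(C_in − C), so τ = V/Q = 32.359 h.
C(t) = C_in + (C₀ − C_in) e^(−t/τ). Set C = 1.19 and solve for t:
e^(−t/τ) = (C − C_in)/(C₀ − C_in) = (1.19 − 1.52)/(0 − 1.52) = 0.21711
t = −τ ln(…) = 32.359 × 1.5274 = 49.424 h.

49.4 h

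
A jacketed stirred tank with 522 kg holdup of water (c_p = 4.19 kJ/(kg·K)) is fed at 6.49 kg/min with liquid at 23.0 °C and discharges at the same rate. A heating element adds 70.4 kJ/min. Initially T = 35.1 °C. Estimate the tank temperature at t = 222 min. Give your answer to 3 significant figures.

26.2 °C

Energy balance: M c_p dT/dt = ṁ c_p (T_in − T) + 70.4.
Rearrange: dT/dt = (T_ss − T)/τ with τ = M/ṁ = 80.431 min and T_ss = T_in + Q̇/(ṁ c_p) = 25.589 °C.
This is linear first-order; T(t) = T_ss + (T₀ − T_ss) e^(−t/τ).
T(222) = 25.589 + (9.5111)·e^(−222/80.431) = 25.589 + (9.5111)·0.063284 = 26.191 °C.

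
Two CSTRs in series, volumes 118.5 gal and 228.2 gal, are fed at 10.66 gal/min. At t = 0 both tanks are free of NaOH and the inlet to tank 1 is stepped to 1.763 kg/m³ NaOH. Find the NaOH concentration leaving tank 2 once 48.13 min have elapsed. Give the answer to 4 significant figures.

Time constants: τᵢ = Vᵢ/Q for each well-mixed tank.
τ₁ = 118.5/10.66 = 11.1163 min; τ₂ = 228.2/10.66 = 21.4071 min.
Tank 1: C₁ = C_in(1 − e^(−t/τ₁)). Tank 2 (τ₁ ≠ τ₂): C₂ = C_in[1 − (τ₁ e^(−t/τ₁) − τ₂ e^(−t/τ₂))/(τ₁ − τ₂)].
At t = 48.13: e^(−t/τ₁) = 0.0131719, e^(−t/τ₂) = 0.105577.
C₂ = 1.763·[1 − (11.1163·0.0131719 − 21.4071·0.105577)/(-10.2908)] = 1.763·0.794606 = 1.40089 kg/m³.

1.401 kg/m³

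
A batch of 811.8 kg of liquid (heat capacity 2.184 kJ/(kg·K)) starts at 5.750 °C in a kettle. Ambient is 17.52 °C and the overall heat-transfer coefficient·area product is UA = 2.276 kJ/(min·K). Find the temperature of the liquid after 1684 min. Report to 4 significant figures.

16.17 °C

M c_p dT/dt = −UA(T − T_amb).
dT/dt = (T_ss − T)/τ with T_ss = T_amb = 17.5200 °C, τ = M c_p/UA = 811.8·2.184/2.276 = 778.986 min.
This is linear first-order; T(t) = T_ss + (T₀ − T_ss) e^(−t/τ).
T(1684) = 17.5200 + (-11.7700)·0.115119 = 16.1650 °C.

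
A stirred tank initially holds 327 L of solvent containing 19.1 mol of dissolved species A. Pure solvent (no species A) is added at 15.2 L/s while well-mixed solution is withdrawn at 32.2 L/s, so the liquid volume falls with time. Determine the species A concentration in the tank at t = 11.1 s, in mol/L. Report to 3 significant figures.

Total volume: dV/dt = Q_in − Q_out = -17.000 L/s, so V(t) = 327 − 17.000 t and V(11.1) = 138.30 L.
Species balance (pure solvent in): dm/dt = −Q_out · m/V(t).
Separate: dm/m = −Q_out dt/V(t) ⇒ ln(m/m₀) = −(Q_out/(Q_in−Q_out)) ln(V/V₀).
m = m₀ (V₀/V)^(Q_out/(Q_in−Q_out)) = 19.1 × (327/138.30)^(-1.8941) = 3.7424 mol.
C = m/V = 3.7424/138.30 = 0.027060 mol/L.

0.0271 mol/L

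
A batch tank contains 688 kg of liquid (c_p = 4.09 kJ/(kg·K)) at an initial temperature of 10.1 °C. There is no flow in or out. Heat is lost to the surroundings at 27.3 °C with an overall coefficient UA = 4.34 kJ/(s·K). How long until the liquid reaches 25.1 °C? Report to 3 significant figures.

Heat balance on the well-mixed liquid: M c_p dT/dt = −UA(T − T_amb).
τ = M c_p/UA = 648.37 s; T_ss = T_amb = 27.300 °C.
T(t) = T_ss + (T₀ − T_ss)e^(−t/τ); set T = 25.1:
t = −τ ln[(T − T_ss)/(T₀ − T_ss)] = −648.37 · ln(0.12791) = 1333.3 s.

1330 s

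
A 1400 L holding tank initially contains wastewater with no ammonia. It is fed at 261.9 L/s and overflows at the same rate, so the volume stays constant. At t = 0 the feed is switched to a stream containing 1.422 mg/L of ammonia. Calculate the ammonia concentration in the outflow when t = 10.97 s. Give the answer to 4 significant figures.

1.239 mg/L

Mass balance on the solute (V constant): V dC/dt = Q(C_in − C).
Rewrite as dC/dt + C/τ = C_in/τ, τ = V/Q = 5.34555 s.
Integrating: C(t) = C_in + (C₀ − C_in) e^(−t/τ).
C(10.97) = 1.422 + (0 − 1.422)·e^(−10.97/5.34555) = 1.422 + (-1.42200)·0.128455 = 1.23934 mg/L.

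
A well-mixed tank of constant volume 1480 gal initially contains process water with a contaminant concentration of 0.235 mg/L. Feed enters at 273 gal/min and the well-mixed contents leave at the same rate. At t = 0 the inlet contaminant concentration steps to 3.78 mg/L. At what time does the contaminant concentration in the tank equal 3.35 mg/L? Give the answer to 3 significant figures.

11.4 min

Accumulation = in − out for the solute gives V dC/dt = Q(C_in − C), so τ = V/Q = 5.4212 min.
C(t) = C_in + (C₀ − C_in) e^(−t/τ). Set C = 3.35 and solve for t:
e^(−t/τ) = (C − C_in)/(C₀ − C_in) = (3.35 − 3.78)/(0.235 − 3.78) = 0.12130
t = −τ ln(…) = 5.4212 × 2.1095 = 11.436 min.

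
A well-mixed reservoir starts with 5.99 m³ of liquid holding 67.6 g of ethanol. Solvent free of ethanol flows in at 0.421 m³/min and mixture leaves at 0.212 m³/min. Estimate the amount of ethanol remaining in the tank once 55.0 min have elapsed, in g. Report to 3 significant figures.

22.8 g

Total volume: dV/dt = Q_in − Q_out = 0.20900 m³/min, so V(t) = 5.99 + 0.20900 t and V(55.0) = 17.485 m³.
No ethanol enters, so dm/dt = −Q_out · (m/V).
dm/m = −Q_out dt/(V₀ + 0.20900 t); integrating gives ln(m/m₀) = −(Q_out/(Q_in−Q_out)) ln(V/V₀).
m = m₀ (V₀/V)^(Q_out/(Q_in−Q_out)) = 67.6 × (5.99/17.485)^(1.0144) = 22.805 g.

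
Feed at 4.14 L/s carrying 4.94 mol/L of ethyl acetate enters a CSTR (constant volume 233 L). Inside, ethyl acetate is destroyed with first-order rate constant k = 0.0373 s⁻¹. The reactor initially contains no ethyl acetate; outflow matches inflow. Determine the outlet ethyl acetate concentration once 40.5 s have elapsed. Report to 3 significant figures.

1.42 mol/L

V dC/dt = Q(C_in − C) − k V C.
This is linear with rate a = Q/V + k = 0.055068 s⁻¹.
C_ss = Q C_in/(Q + kV) = 1.5939 mol/L; C(t) = C_ss + (C₀ − C_ss) e^(−a t).
C(40.5) = 1.5939 + (-1.5939)·e^(−0.055068·40.5) = 1.5939 + (-1.5939)·0.10750 = 1.4226 mol/L.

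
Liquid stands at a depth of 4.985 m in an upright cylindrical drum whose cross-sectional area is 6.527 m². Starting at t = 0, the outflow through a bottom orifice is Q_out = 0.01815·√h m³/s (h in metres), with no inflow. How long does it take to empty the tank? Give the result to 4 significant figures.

Mass balance (ρ constant): A dh/dt = −0.01815 √h.
This is separable: 2 d(√h)/dt = −0.01815/A, so √h = √h₀ − (0.01815/(2A)) t.
Tank is empty when √h = 0: t_empty = 2A√h₀/0.01815.
t_empty = 2·6.527·√4.985/0.01815 = 13.0540·2.23271/0.01815 = 1605.83 s.

1606 s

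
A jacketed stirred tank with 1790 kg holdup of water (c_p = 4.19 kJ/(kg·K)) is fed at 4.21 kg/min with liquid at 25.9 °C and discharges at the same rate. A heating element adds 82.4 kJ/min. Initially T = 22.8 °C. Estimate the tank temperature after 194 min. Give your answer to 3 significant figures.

Unsteady energy balance on the tank contents: M c_p dT/dt = ṁ c_p (T_in − T) + 82.4.
Rearrange: dT/dt = (T_ss − T)/τ with τ = M/ṁ = 425.18 min and T_ss = T_in + Q̇/(ṁ c_p) = 30.571 °C.
Integrating: T(t) = T_ss + (T₀ − T_ss) e^(−t/τ).
T(194) = 30.571 + (-7.7712)·e^(−194/425.18) = 30.571 + (-7.7712)·0.63364 = 25.647 °C.

25.6 °C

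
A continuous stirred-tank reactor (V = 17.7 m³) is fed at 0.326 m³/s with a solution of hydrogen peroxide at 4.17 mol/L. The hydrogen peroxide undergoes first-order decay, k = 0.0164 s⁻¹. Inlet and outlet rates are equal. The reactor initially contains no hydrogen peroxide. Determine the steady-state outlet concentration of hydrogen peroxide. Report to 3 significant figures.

Accumulation = in − out − consumed: V dC/dt = Q C_in − Q C − k V C.
Steady state (dC/dt = 0): C_ss = Q C_in/(Q + kV) = C_in/(1 + kV/Q).
C_ss = 0.326·4.17/(0.326 + 0.0164·17.7) = 1.3594/0.61628 = 2.2058 mol/L.

2.21 mol/L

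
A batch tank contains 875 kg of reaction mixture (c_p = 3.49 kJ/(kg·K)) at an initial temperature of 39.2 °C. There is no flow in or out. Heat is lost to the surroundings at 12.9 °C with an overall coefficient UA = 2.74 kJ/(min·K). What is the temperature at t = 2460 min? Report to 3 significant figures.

15.8 °C

Lumped-capacitance energy balance: M c_p dT/dt = UA(T_amb − T).
dT/dt = (T_ss − T)/τ with T_ss = T_amb = 12.900 °C, τ = M c_p/UA = 875·3.49/2.74 = 1114.5 min.
Integrating: T(t) = T_ss + (T₀ − T_ss) e^(−t/τ).
T(2460) = 12.900 + (26.300)·0.11000 = 15.793 °C.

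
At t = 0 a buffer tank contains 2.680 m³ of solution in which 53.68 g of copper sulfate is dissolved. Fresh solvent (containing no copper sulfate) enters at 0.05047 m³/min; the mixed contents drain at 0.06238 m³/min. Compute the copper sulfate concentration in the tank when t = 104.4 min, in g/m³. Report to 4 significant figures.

1.426 g/m³

Let m(t) be the amount of copper sulfate. Volume: V(t) = V₀ + (Q_in − Q_out) t = 2.680 − 0.0119100 t; V(104.4) = 1.43660 m³.
Species balance (pure solvent in): dm/dt = −Q_out · m/V(t).
Separate: dm/m = −Q_out dt/V(t) ⇒ ln(m/m₀) = −(Q_out/(Q_in−Q_out)) ln(V/V₀).
m = m₀ (V₀/V)^(Q_out/(Q_in−Q_out)) = 53.68 × (2.680/1.43660)^(-5.23762) = 2.04864 g.
C = m/V = 2.04864/1.43660 = 1.42604 g/m³.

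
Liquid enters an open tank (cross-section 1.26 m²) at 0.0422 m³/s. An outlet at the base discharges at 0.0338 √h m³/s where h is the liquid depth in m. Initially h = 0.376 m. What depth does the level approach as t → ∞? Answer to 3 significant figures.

1.56 m

Level balance: A dh/dt = 0.0422 − 0.0338 √h. Setting dh/dt = 0:
Q_in = 0.0338 √h_ss ⇒ √h_ss = 0.0422/0.0338 = 1.2485.
h_ss = 1.2485² = 1.5588 m. (Since h₀ = 0.376 m < h_ss, the level will rise toward this value.)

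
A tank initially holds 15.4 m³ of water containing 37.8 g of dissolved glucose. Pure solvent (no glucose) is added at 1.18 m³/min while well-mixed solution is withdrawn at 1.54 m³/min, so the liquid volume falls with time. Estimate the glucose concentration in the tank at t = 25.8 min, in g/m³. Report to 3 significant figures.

0.119 g/m³

Total volume: dV/dt = Q_in − Q_out = -0.36000 m³/min, so V(t) = 15.4 − 0.36000 t and V(25.8) = 6.1120 m³.
Solute balance: dm/dt = 0 − Q_out C = −Q_out m/V(t).
Separate: dm/m = −Q_out dt/V(t) ⇒ ln(m/m₀) = −(Q_out/(Q_in−Q_out)) ln(V/V₀).
m = m₀ (V₀/V)^(Q_out/(Q_in−Q_out)) = 37.8 × (15.4/6.1120)^(-4.2778) = 0.72554 g.
C = m/V = 0.72554/6.1120 = 0.11871 g/m³.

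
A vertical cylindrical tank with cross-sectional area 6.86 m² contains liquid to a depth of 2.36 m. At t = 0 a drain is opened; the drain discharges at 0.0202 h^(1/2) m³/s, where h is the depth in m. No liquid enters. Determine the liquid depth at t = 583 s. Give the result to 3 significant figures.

A dh/dt = −Q_out = −0.0202 √h.
∫ h^(−1/2) dh = −(0.0202/A) ∫ dt, giving 2√h = 2√h₀ − (0.0202/A) t.
√h = √2.36 − 0.0202·583/(2·6.86) = 1.5362 − 0.85835 = 0.67788.
h = 0.67788² = 0.45952 m.

0.460 m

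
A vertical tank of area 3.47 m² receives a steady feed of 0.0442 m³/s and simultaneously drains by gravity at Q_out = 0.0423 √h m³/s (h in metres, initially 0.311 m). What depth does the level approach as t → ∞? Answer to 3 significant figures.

Level balance: A dh/dt = 0.0442 − 0.0423 √h. Setting dh/dt = 0:
Q_in = 0.0423 √h_ss ⇒ √h_ss = 0.0442/0.0423 = 1.0449.
h_ss = 1.0449² = 1.0919 m. (Since h₀ = 0.311 m < h_ss, the level will rise toward this value.)

1.09 m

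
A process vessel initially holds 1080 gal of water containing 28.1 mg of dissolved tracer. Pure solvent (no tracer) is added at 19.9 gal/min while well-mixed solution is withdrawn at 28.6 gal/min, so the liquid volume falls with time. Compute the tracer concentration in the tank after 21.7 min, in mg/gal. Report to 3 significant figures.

0.0168 mg/gal

Total volume: dV/dt = Q_in − Q_out = -8.7000 gal/min, so V(t) = 1080 − 8.7000 t and V(21.7) = 891.21 gal.
No tracer enters, so dm/dt = −Q_out · (m/V).
Separate: dm/m = −Q_out dt/V(t) ⇒ ln(m/m₀) = −(Q_out/(Q_in−Q_out)) ln(V/V₀).
m = m₀ (V₀/V)^(Q_out/(Q_in−Q_out)) = 28.1 × (1080/891.21)^(-3.2874) = 14.942 mg.
C = m/V = 14.942/891.21 = 0.016766 mg/gal.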